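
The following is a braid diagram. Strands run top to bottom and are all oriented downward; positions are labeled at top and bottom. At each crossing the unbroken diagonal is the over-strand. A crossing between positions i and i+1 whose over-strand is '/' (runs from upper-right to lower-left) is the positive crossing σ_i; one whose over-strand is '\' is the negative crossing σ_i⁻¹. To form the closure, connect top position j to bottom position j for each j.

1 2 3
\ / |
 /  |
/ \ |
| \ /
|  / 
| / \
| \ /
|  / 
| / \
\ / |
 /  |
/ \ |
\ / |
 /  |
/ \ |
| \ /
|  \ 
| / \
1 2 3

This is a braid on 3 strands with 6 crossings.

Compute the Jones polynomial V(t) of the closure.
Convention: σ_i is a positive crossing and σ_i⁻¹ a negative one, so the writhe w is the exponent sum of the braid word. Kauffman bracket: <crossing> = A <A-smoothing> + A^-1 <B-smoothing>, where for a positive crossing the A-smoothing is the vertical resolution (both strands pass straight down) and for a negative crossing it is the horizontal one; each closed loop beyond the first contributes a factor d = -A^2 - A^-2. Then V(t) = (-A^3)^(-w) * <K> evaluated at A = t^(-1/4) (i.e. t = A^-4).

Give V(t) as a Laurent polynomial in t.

Reading the diagram top to bottom ('/'-over between positions i,i+1 = s_i, '\'-over = s_i^-1): braid word = s1 s2 s2 s1 s1 s2^-1.
Braid: s1 s2 s2 s1 s1 s2^-1 on 3 strands, 6 crossings.
Writhe w = (#positive) - (#negative) = 5 - 1 = 4.
Computing the Kauffman bracket via state sum. There are 2^6 = 64 states.
For each crossing: s=0 is the vertical smoothing, s=1 horizontal. Crossing k contributes A^(sign_k * (1 - 2*s_k)); loop factor d = -A^2 - A^-2.
Tabulate the states by total A-exponent and number of loops L (A-exp: L × count):
  A^6: L=2 ×1
  A^4: L=1 ×3, L=3 ×3
  A^2: L=2 ×14, L=4 ×1
  A^0: L=1 ×10, L=3 ×10
  A^-2: L=2 ×13, L=4 ×2
  A^-4: L=3 ×6
  A^-6: L=4 ×1
Each group contributes A^e * Σ count * d^(L-1):
Powers of d = -A^2 - A^-2: d^2 = A^4 + 2 + A^-4; d^3 = -A^6 - 3*A^2 - 3*A^-2 - A^-6.
  A^6 * (d) = -A^8 - A^4
  A^4 * (3 + 3*d^2) = 3*A^8 + 9*A^4 + 3
  A^2 * (14*d + d^3) = -A^8 - 17*A^4 - 17 - A^-4
  A^0 * (10 + 10*d^2) = 10*A^4 + 30 + 10*A^-4
  A^-2 * (13*d + 2*d^3) = -2*A^4 - 19 - 19*A^-4 - 2*A^-8
  A^-4 * (6*d^2) = 6 + 12*A^-4 + 6*A^-8
  A^-6 * (d^3) = -1 - 3*A^-4 - 3*A^-8 - A^-12
Summing the groups: <K> = A^8 - A^4 + 2 - A^-4 + A^-8 - A^-12
Normalise by the writhe: (-A^3)^(-w) = (-A^3)^(-4) = A^-12, so f(A) = A^-12 * <K> = A^-4 - A^-8 + 2*A^-12 - A^-16 + A^-20 - A^-24.
Substitute A = t^(-1/4), i.e. A^e → t^(-e/4): V(t) = -t^6 + t^5 - t^4 + 2*t^3 - t^2 + t

Answer: -t^6 + t^5 - t^4 + 2*t^3 - t^2 + t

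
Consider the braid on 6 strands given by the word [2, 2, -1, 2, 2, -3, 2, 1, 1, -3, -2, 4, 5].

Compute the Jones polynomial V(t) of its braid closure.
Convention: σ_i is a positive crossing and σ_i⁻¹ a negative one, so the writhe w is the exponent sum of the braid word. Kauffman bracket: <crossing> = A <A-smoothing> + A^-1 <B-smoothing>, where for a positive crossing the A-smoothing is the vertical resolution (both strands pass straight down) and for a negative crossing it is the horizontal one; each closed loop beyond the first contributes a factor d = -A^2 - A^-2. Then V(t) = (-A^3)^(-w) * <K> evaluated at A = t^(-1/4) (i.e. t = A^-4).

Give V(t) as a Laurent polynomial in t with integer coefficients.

t^7 - 2*t^6 + 3*t^5 - 5*t^4 + 5*t^3 - 4*t^2 + 4*t - 2 + t^-1

Derivation:
The presented braid s2 s2 s1^-1 s2 s2 s3^-1 s2 s1 s1 s3^-1 s2^-1 s4 s5 on 6 strands reduces by inverse Markov moves (closure unchanged at each step):
  Destabilize: the word has the form β·s5 where s5 occurs only as the final letter (β ∈ B_5); drop it and the last strand → 5 strands.
  Destabilize: the word has the form β·s4 where s4 occurs only as the final letter (β ∈ B_4); drop it and the last strand → 4 strands.
  Deconjugate: the word is γ·β·γ⁻¹ with γ = s2 (prefix) and γ⁻¹ = s2^-1 (suffix); strip both.
Reduced to β = s2 s1^-1 s2 s2 s3^-1 s2 s1 s1 s3^-1 on 4 strands, 9 crossings.
Compute on β:
Braid: s2 s1^-1 s2 s2 s3^-1 s2 s1 s1 s3^-1 on 4 strands, 9 crossings.
Writhe w = (#positive) - (#negative) = 6 - 3 = 3.
Enumerate smoothing states for the bracket polynomial. There are 2^9 = 512 states.
Each crossing splits two ways (0=vertical, 1=horizontal). The state's weight is A^(#A-smoothings - #B-smoothings) * d^(loops - 1).
Tabulate the states by total A-exponent and number of loops L (A-exp: L × count):
  A^9: L=3 ×1
  A^7: L=2 ×6, L=4 ×3
  A^5: L=1 ×11, L=3 ×24, L=5 ×1
  A^3: L=2 ×68, L=4 ×16
  A^1: L=1 ×38, L=3 ×85, L=5 ×3
  A^-1: L=2 ×77, L=4 ×49
  A^-3: L=3 ×69, L=5 ×15
  A^-5: L=4 ×34, L=6 ×2
  A^-7: L=5 ×9
  A^-9: L=6 ×1
Each group contributes A^e * Σ count * d^(L-1):
Powers of d = -A^2 - A^-2: d^2 = A^4 + 2 + A^-4; d^3 = -A^6 - 3*A^2 - 3*A^-2 - A^-6; d^4 = A^8 + 4*A^4 + 6 + 4*A^-4 + A^-8; d^5 = -A^10 - 5*A^6 - 10*A^2 - 10*A^-2 - 5*A^-6 - A^-10.
  A^9 * (d^2) = A^13 + 2*A^9 + A^5
  A^7 * (6*d + 3*d^3) = -3*A^13 - 15*A^9 - 15*A^5 - 3*A
  A^5 * (11 + 24*d^2 + d^4) = A^13 + 28*A^9 + 65*A^5 + 28*A + A^-3
  A^3 * (68*d + 16*d^3) = -16*A^9 - 116*A^5 - 116*A - 16*A^-3
  A^1 * (38 + 85*d^2 + 3*d^4) = 3*A^9 + 97*A^5 + 226*A + 97*A^-3 + 3*A^-7
  A^-1 * (77*d + 49*d^3) = -49*A^5 - 224*A - 224*A^-3 - 49*A^-7
  A^-3 * (69*d^2 + 15*d^4) = 15*A^5 + 129*A + 228*A^-3 + 129*A^-7 + 15*A^-11
  A^-5 * (34*d^3 + 2*d^5) = -2*A^5 - 44*A - 122*A^-3 - 122*A^-7 - 44*A^-11 - 2*A^-15
  A^-7 * (9*d^4) = 9*A + 36*A^-3 + 54*A^-7 + 36*A^-11 + 9*A^-15
  A^-9 * (d^5) = -A - 5*A^-3 - 10*A^-7 - 10*A^-11 - 5*A^-15 - A^-19
Summing the groups: <K> = -A^13 + 2*A^9 - 4*A^5 + 4*A - 5*A^-3 + 5*A^-7 - 3*A^-11 + 2*A^-15 - A^-19
Normalise by the writhe: (-A^3)^(-w) = (-A^3)^(-3) = -A^-9, so f(A) = -A^-9 * <K> = A^4 - 2 + 4*A^-4 - 4*A^-8 + 5*A^-12 - 5*A^-16 + 3*A^-20 - 2*A^-24 + A^-28.
Substitute A = t^(-1/4), i.e. A^e → t^(-e/4): V(t) = t^7 - 2*t^6 + 3*t^5 - 5*t^4 + 5*t^3 - 4*t^2 + 4*t - 2 + t^-1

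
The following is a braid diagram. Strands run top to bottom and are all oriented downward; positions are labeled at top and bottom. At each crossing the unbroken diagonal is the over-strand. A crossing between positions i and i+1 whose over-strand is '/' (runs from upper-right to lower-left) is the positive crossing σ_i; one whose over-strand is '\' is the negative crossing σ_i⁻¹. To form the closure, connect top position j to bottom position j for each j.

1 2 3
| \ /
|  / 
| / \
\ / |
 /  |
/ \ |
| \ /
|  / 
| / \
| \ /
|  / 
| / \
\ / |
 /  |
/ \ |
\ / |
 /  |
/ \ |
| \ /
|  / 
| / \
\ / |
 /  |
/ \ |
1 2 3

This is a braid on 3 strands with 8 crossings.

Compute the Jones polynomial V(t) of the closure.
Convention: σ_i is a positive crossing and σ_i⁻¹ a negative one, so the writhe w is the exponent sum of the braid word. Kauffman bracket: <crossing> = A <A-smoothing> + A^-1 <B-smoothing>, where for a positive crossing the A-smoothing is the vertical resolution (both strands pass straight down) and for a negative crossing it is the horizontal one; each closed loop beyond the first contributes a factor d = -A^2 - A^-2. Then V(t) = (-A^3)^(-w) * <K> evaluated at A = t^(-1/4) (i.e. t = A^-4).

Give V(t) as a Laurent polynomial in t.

Reading the diagram top to bottom ('/'-over between positions i,i+1 = s_i, '\'-over = s_i^-1): braid word = s2 s1 s2 s2 s1 s1 s2 s1.
Braid: s2 s1 s2 s2 s1 s1 s2 s1 on 3 strands, 8 crossings.
Writhe w = (#positive) - (#negative) = 8 - 0 = 8.
State-sum expansion of <K>. There are 2^8 = 256 states.
For each crossing: s=0 is the vertical smoothing, s=1 horizontal. Crossing k contributes A^(sign_k * (1 - 2*s_k)); loop factor d = -A^2 - A^-2.
Tabulate the states by total A-exponent and number of loops L (A-exp: L × count):
  A^8: L=3 ×1
  A^6: L=2 ×8
  A^4: L=1 ×16, L=3 ×12
  A^2: L=2 ×48, L=4 ×8
  A^0: L=1 ×17, L=3 ×51, L=5 ×2
  A^-2: L=2 ×34, L=4 ×22
  A^-4: L=1 ×4, L=3 ×21, L=5 ×3
  A^-6: L=2 ×4, L=4 ×4
  A^-8: L=3 ×1
Each group contributes A^e * Σ count * d^(L-1):
Powers of d = -A^2 - A^-2: d^2 = A^4 + 2 + A^-4; d^3 = -A^6 - 3*A^2 - 3*A^-2 - A^-6; d^4 = A^8 + 4*A^4 + 6 + 4*A^-4 + A^-8.
  A^8 * (d^2) = A^12 + 2*A^8 + A^4
  A^6 * (8*d) = -8*A^8 - 8*A^4
  A^4 * (16 + 12*d^2) = 12*A^8 + 40*A^4 + 12
  A^2 * (48*d + 8*d^3) = -8*A^8 - 72*A^4 - 72 - 8*A^-4
  A^0 * (17 + 51*d^2 + 2*d^4) = 2*A^8 + 59*A^4 + 131 + 59*A^-4 + 2*A^-8
  A^-2 * (34*d + 22*d^3) = -22*A^4 - 100 - 100*A^-4 - 22*A^-8
  A^-4 * (4 + 21*d^2 + 3*d^4) = 3*A^4 + 33 + 64*A^-4 + 33*A^-8 + 3*A^-12
  A^-6 * (4*d + 4*d^3) = -4 - 16*A^-4 - 16*A^-8 - 4*A^-12
  A^-8 * (d^2) = A^-4 + 2*A^-8 + A^-12
Summing the groups: <K> = A^12 + A^4 - A^-8
Normalise by the writhe: (-A^3)^(-w) = (-A^3)^(-8) = A^-24, so f(A) = A^-24 * <K> = A^-12 + A^-20 - A^-32.
Substitute A = t^(-1/4), i.e. A^e → t^(-e/4): V(t) = -t^8 + t^5 + t^3

Answer: -t^8 + t^5 + t^3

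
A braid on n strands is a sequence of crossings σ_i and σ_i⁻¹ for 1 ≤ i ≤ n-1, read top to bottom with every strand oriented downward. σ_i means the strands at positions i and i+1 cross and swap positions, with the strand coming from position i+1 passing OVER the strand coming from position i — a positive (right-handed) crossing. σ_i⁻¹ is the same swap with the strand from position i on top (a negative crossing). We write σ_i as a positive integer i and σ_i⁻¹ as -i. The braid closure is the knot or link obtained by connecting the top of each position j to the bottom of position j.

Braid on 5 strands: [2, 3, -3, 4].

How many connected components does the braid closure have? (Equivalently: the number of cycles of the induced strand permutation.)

Track the strand permutation on 5 strands, starting from identity.
  step 1: s2 swaps positions 2,3 -> [1 3 2 4 5]
  step 2: s3 swaps positions 3,4 -> [1 3 4 2 5]
  step 3: s3^-1 swaps positions 3,4 -> [1 3 2 4 5]
  step 4: s4 swaps positions 4,5 -> [1 3 2 5 4]
Final permutation (position -> original strand): [1 3 2 5 4]
Closure components = cycle count of this permutation = 3.

Answer: 3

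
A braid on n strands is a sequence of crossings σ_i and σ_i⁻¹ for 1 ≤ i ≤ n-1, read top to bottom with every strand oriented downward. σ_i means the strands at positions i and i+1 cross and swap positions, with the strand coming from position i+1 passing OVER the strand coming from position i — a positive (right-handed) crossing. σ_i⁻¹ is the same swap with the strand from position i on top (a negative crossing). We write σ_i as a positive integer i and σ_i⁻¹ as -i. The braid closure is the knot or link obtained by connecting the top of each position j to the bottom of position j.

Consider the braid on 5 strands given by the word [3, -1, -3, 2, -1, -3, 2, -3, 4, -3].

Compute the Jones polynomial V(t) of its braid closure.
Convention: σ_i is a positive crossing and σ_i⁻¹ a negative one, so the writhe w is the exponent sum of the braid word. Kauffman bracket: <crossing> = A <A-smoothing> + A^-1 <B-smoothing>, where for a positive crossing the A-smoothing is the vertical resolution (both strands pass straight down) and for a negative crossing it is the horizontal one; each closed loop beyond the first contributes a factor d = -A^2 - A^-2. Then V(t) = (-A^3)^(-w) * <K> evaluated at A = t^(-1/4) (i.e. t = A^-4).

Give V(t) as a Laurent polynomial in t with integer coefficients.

t - 2 + 3*t^-1 - 3*t^-2 + 4*t^-3 - 3*t^-4 + 2*t^-5 - t^-6

Derivation:
The presented braid s3 s1^-1 s3^-1 s2 s1^-1 s3^-1 s2 s3^-1 s4 s3^-1 on 5 strands reduces by inverse Markov moves (closure unchanged at each step):
  Deconjugate: the word is γ·β·γ⁻¹ with γ = s3 (prefix) and γ⁻¹ = s3^-1 (suffix); strip both.
  Destabilize: the word has the form β·s4 where s4 occurs only as the final letter (β ∈ B_4); drop it and the last strand → 4 strands.
Reduced to β = s1^-1 s3^-1 s2 s1^-1 s3^-1 s2 s3^-1 on 4 strands, 7 crossings.
Compute on β:
Braid: s1^-1 s3^-1 s2 s1^-1 s3^-1 s2 s3^-1 on 4 strands, 7 crossings.
Writhe w = (#positive) - (#negative) = 2 - 5 = -3.
Enumerate smoothing states for the bracket polynomial. There are 2^7 = 128 states.
Smooth each crossing (0=||, 1=⌣⌢); contribution A^(Σ sign_k(1-2s_k)) * d^(L-1).
Tabulate the states by total A-exponent and number of loops L (A-exp: L × count):
  A^7: L=5 ×1
  A^5: L=4 ×7
  A^3: L=3 ×20, L=5 ×1
  A^1: L=2 ×29, L=4 ×6
  A^-1: L=1 ×19, L=3 ×16
  A^-3: L=2 ×19, L=4 ×2
  A^-5: L=3 ×7
  A^-7: L=4 ×1
Each group contributes A^e * Σ count * d^(L-1):
Powers of d = -A^2 - A^-2: d^2 = A^4 + 2 + A^-4; d^3 = -A^6 - 3*A^2 - 3*A^-2 - A^-6; d^4 = A^8 + 4*A^4 + 6 + 4*A^-4 + A^-8.
  A^7 * (d^4) = A^15 + 4*A^11 + 6*A^7 + 4*A^3 + A^-1
  A^5 * (7*d^3) = -7*A^11 - 21*A^7 - 21*A^3 - 7*A^-1
  A^3 * (20*d^2 + d^4) = A^11 + 24*A^7 + 46*A^3 + 24*A^-1 + A^-5
  A^1 * (29*d + 6*d^3) = -6*A^7 - 47*A^3 - 47*A^-1 - 6*A^-5
  A^-1 * (19 + 16*d^2) = 16*A^3 + 51*A^-1 + 16*A^-5
  A^-3 * (19*d + 2*d^3) = -2*A^3 - 25*A^-1 - 25*A^-5 - 2*A^-9
  A^-5 * (7*d^2) = 7*A^-1 + 14*A^-5 + 7*A^-9
  A^-7 * (d^3) = -A^-1 - 3*A^-5 - 3*A^-9 - A^-13
Summing the groups: <K> = A^15 - 2*A^11 + 3*A^7 - 4*A^3 + 3*A^-1 - 3*A^-5 + 2*A^-9 - A^-13
Normalise by the writhe: (-A^3)^(-w) = (-A^3)^(3) = -A^9, so f(A) = -A^9 * <K> = -A^24 + 2*A^20 - 3*A^16 + 4*A^12 - 3*A^8 + 3*A^4 - 2 + A^-4.
Substitute A = t^(-1/4), i.e. A^e → t^(-e/4): V(t) = t - 2 + 3*t^-1 - 3*t^-2 + 4*t^-3 - 3*t^-4 + 2*t^-5 - t^-6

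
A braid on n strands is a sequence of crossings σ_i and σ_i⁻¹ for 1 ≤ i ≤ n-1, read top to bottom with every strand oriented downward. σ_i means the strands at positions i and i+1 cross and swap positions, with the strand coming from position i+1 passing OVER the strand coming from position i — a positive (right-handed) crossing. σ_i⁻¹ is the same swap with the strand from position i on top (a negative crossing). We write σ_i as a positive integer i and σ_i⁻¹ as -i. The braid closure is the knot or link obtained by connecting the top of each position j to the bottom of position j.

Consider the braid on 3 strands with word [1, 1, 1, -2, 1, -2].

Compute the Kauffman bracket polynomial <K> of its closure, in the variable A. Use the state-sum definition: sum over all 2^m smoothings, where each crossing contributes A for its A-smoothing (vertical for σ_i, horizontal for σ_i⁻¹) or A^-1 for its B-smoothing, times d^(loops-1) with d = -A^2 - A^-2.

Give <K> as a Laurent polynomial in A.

A^10 - A^6 + 2*A^2 - 2*A^-2 + 2*A^-6 - 2*A^-10 + A^-14

Derivation:
Braid: s1 s1 s1 s2^-1 s1 s2^-1 on 3 strands, 6 crossings.
Writhe w = (#positive) - (#negative) = 4 - 2 = 2.
State-sum expansion of <K>. There are 2^6 = 64 states.
Smooth each crossing (0=||, 1=⌣⌢); contribution A^(Σ sign_k(1-2s_k)) * d^(L-1).
Tabulate the states by total A-exponent and number of loops L (A-exp: L × count):
  A^6: L=3 ×1
  A^4: L=2 ×6
  A^2: L=1 ×11, L=3 ×4
  A^0: L=2 ×19, L=4 ×1
  A^-2: L=3 ×15
  A^-4: L=4 ×6
  A^-6: L=5 ×1
Each group contributes A^e * Σ count * d^(L-1):
Powers of d = -A^2 - A^-2: d^2 = A^4 + 2 + A^-4; d^3 = -A^6 - 3*A^2 - 3*A^-2 - A^-6; d^4 = A^8 + 4*A^4 + 6 + 4*A^-4 + A^-8.
  A^6 * (d^2) = A^10 + 2*A^6 + A^2
  A^4 * (6*d) = -6*A^6 - 6*A^2
  A^2 * (11 + 4*d^2) = 4*A^6 + 19*A^2 + 4*A^-2
  A^0 * (19*d + d^3) = -A^6 - 22*A^2 - 22*A^-2 - A^-6
  A^-2 * (15*d^2) = 15*A^2 + 30*A^-2 + 15*A^-6
  A^-4 * (6*d^3) = -6*A^2 - 18*A^-2 - 18*A^-6 - 6*A^-10
  A^-6 * (d^4) = A^2 + 4*A^-2 + 6*A^-6 + 4*A^-10 + A^-14
Summing the groups: <K> = A^10 - A^6 + 2*A^2 - 2*A^-2 + 2*A^-6 - 2*A^-10 + A^-14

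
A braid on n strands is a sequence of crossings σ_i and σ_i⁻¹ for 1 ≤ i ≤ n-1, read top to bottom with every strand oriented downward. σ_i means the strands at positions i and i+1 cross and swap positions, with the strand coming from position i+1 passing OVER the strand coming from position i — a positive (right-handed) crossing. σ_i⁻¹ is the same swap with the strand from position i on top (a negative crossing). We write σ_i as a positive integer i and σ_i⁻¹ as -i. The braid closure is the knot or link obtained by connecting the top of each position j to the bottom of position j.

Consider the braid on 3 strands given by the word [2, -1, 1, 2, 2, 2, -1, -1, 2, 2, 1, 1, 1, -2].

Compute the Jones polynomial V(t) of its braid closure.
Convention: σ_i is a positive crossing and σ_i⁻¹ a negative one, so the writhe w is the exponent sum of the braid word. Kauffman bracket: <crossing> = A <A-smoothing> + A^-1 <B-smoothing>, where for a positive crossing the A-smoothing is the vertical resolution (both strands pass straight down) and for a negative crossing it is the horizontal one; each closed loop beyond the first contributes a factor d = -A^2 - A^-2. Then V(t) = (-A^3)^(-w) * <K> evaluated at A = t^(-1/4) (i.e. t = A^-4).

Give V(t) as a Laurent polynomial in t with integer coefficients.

The presented braid s2 s1^-1 s1 s2 s2 s2 s1^-1 s1^-1 s2 s2 s1 s1 s1 s2^-1 on 3 strands reduces by inverse Markov moves (closure unchanged at each step):
  Deconjugate: the word is γ·β·γ⁻¹ with γ = s2 s1^-1 (prefix) and γ⁻¹ = s1 s2^-1 (suffix); strip both.
Reduced to β = s1 s2 s2 s2 s1^-1 s1^-1 s2 s2 s1 s1 on 3 strands, 10 crossings.
Compute on β:
Braid: s1 s2 s2 s2 s1^-1 s1^-1 s2 s2 s1 s1 on 3 strands, 10 crossings.
Writhe w = (#positive) - (#negative) = 8 - 2 = 6.
State-sum expansion of <K>. There are 2^10 = 1024 states.
Smooth each crossing (0=||, 1=⌣⌢); contribution A^(Σ sign_k(1-2s_k)) * d^(L-1).
Tabulate the states by total A-exponent and number of loops L (A-exp: L × count):
  A^10: L=3 ×1
  A^8: L=2 ×7, L=4 ×3
  A^6: L=1 ×10, L=3 ×32, L=5 ×3
  A^4: L=2 ×76, L=4 ×43, L=6 ×1
  A^2: L=1 ×51, L=3 ×132, L=5 ×27
  A^0: L=2 ×135, L=4 ×109, L=6 ×8
  A^-2: L=3 ×161, L=5 ×48, L=7 ×1
  A^-4: L=4 ×109, L=6 ×11
  A^-6: L=5 ×44, L=7 ×1
  A^-8: L=6 ×10
  A^-10: L=7 ×1
Each group contributes A^e * Σ count * d^(L-1):
Powers of d = -A^2 - A^-2: d^2 = A^4 + 2 + A^-4; d^3 = -A^6 - 3*A^2 - 3*A^-2 - A^-6; d^4 = A^8 + 4*A^4 + 6 + 4*A^-4 + A^-8; d^5 = -A^10 - 5*A^6 - 10*A^2 - 10*A^-2 - 5*A^-6 - A^-10; d^6 = A^12 + 6*A^8 + 15*A^4 + 20 + 15*A^-4 + 6*A^-8 + A^-12.
  A^10 * (d^2) = A^14 + 2*A^10 + A^6
  A^8 * (7*d + 3*d^3) = -3*A^14 - 16*A^10 - 16*A^6 - 3*A^2
  A^6 * (10 + 32*d^2 + 3*d^4) = 3*A^14 + 44*A^10 + 92*A^6 + 44*A^2 + 3*A^-2
  A^4 * (76*d + 43*d^3 + d^5) = -A^14 - 48*A^10 - 215*A^6 - 215*A^2 - 48*A^-2 - A^-6
  A^2 * (51 + 132*d^2 + 27*d^4) = 27*A^10 + 240*A^6 + 477*A^2 + 240*A^-2 + 27*A^-6
  A^0 * (135*d + 109*d^3 + 8*d^5) = -8*A^10 - 149*A^6 - 542*A^2 - 542*A^-2 - 149*A^-6 - 8*A^-10
  A^-2 * (161*d^2 + 48*d^4 + d^6) = A^10 + 54*A^6 + 368*A^2 + 630*A^-2 + 368*A^-6 + 54*A^-10 + A^-14
  A^-4 * (109*d^3 + 11*d^5) = -11*A^6 - 164*A^2 - 437*A^-2 - 437*A^-6 - 164*A^-10 - 11*A^-14
  A^-6 * (44*d^4 + d^6) = A^6 + 50*A^2 + 191*A^-2 + 284*A^-6 + 191*A^-10 + 50*A^-14 + A^-18
  A^-8 * (10*d^5) = -10*A^2 - 50*A^-2 - 100*A^-6 - 100*A^-10 - 50*A^-14 - 10*A^-18
  A^-10 * (d^6) = A^2 + 6*A^-2 + 15*A^-6 + 20*A^-10 + 15*A^-14 + 6*A^-18 + A^-22
Summing the groups: <K> = 2*A^10 - 3*A^6 + 6*A^2 - 7*A^-2 + 7*A^-6 - 7*A^-10 + 5*A^-14 - 3*A^-18 + A^-22
Normalise by the writhe: (-A^3)^(-w) = (-A^3)^(-6) = A^-18, so f(A) = A^-18 * <K> = 2*A^-8 - 3*A^-12 + 6*A^-16 - 7*A^-20 + 7*A^-24 - 7*A^-28 + 5*A^-32 - 3*A^-36 + A^-40.
Substitute A = t^(-1/4), i.e. A^e → t^(-e/4): V(t) = t^10 - 3*t^9 + 5*t^8 - 7*t^7 + 7*t^6 - 7*t^5 + 6*t^4 - 3*t^3 + 2*t^2

Answer: t^10 - 3*t^9 + 5*t^8 - 7*t^7 + 7*t^6 - 7*t^5 + 6*t^4 - 3*t^3 + 2*t^2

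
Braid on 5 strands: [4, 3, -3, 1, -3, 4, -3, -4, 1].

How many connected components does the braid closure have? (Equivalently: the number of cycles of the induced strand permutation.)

4

Derivation:
Track the strand permutation on 5 strands, starting from identity.
  step 1: s4 swaps positions 4,5 -> [1 2 3 5 4]
  step 2: s3 swaps positions 3,4 -> [1 2 5 3 4]
  step 3: s3^-1 swaps positions 3,4 -> [1 2 3 5 4]
  step 4: s1 swaps positions 1,2 -> [2 1 3 5 4]
  step 5: s3^-1 swaps positions 3,4 -> [2 1 5 3 4]
  step 6: s4 swaps positions 4,5 -> [2 1 5 4 3]
  step 7: s3^-1 swaps positions 3,4 -> [2 1 4 5 3]
  step 8: s4^-1 swaps positions 4,5 -> [2 1 4 3 5]
  step 9: s1 swaps positions 1,2 -> [1 2 4 3 5]
Final permutation (position -> original strand): [1 2 4 3 5]
Closure components = cycle count of this permutation = 4.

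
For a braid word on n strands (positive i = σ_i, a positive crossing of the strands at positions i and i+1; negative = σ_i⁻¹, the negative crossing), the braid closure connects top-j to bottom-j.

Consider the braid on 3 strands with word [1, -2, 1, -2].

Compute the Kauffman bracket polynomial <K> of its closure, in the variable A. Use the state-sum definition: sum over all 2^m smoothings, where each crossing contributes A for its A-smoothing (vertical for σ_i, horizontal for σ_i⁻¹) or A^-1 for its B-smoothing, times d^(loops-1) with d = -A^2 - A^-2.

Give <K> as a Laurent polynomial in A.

A^8 - A^4 + 1 - A^-4 + A^-8

Derivation:
Braid: s1 s2^-1 s1 s2^-1 on 3 strands, 4 crossings.
Writhe w = (#positive) - (#negative) = 2 - 2 = 0.
Computing the Kauffman bracket via state sum. There are 2^4 = 16 states.
Each crossing splits two ways (0=vertical, 1=horizontal). The state's weight is A^(#A-smoothings - #B-smoothings) * d^(loops - 1).
  state 0000: A-exp=+0, loops=3, term = A^0 * d^2
  state 0001: A-exp=+2, loops=2, term = A^2 * d^1
  state 0010: A-exp=-2, loops=2, term = A^-2 * d^1
  state 0011: A-exp=+0, loops=1, term = A^0 * d^0
  state 0100: A-exp=+2, loops=2, term = A^2 * d^1
  state 0101: A-exp=+4, loops=3, term = A^4 * d^2
  state 0110: A-exp=+0, loops=1, term = A^0 * d^0
  state 0111: A-exp=+2, loops=2, term = A^2 * d^1
  state 1000: A-exp=-2, loops=2, term = A^-2 * d^1
  state 1001: A-exp=+0, loops=1, term = A^0 * d^0
  state 1010: A-exp=-4, loops=3, term = A^-4 * d^2
  state 1011: A-exp=-2, loops=2, term = A^-2 * d^1
  state 1100: A-exp=+0, loops=1, term = A^0 * d^0
  state 1101: A-exp=+2, loops=2, term = A^2 * d^1
  state 1110: A-exp=-2, loops=2, term = A^-2 * d^1
  state 1111: A-exp=+0, loops=1, term = A^0 * d^0
Collect the terms by A-exponent (count of states per loop number):
Powers of d = -A^2 - A^-2: d^2 = A^4 + 2 + A^-4.
  A^4 * (d^2) = A^8 + 2*A^4 + 1
  A^2 * (4*d) = -4*A^4 - 4
  A^0 * (5 + d^2) = A^4 + 7 + A^-4
  A^-2 * (4*d) = -4 - 4*A^-4
  A^-4 * (d^2) = 1 + 2*A^-4 + A^-8
Summing the groups: <K> = A^8 - A^4 + 1 - A^-4 + A^-8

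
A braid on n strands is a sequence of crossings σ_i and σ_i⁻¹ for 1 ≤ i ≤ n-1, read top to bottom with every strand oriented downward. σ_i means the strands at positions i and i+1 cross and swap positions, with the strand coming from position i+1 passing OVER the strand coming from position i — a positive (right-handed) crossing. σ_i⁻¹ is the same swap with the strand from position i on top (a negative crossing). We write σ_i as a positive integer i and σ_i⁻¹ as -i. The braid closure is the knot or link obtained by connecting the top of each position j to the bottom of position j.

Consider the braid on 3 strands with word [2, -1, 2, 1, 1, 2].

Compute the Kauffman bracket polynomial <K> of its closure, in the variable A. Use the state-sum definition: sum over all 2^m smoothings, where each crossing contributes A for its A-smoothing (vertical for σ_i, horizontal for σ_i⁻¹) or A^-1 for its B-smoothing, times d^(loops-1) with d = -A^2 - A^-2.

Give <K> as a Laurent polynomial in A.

A^8 - A^4 + 2 - A^-4 + A^-8 - A^-12

Derivation:
Braid: s2 s1^-1 s2 s1 s1 s2 on 3 strands, 6 crossings.
Writhe w = (#positive) - (#negative) = 5 - 1 = 4.
Computing the Kauffman bracket via state sum. There are 2^6 = 64 states.
Each crossing splits two ways (0=vertical, 1=horizontal). The state's weight is A^(#A-smoothings - #B-smoothings) * d^(loops - 1).
Tabulate the states by total A-exponent and number of loops L (A-exp: L × count):
  A^6: L=2 ×1
  A^4: L=1 ×3, L=3 ×3
  A^2: L=2 ×14, L=4 ×1
  A^0: L=1 ×10, L=3 ×10
  A^-2: L=2 ×13, L=4 ×2
  A^-4: L=3 ×6
  A^-6: L=4 ×1
Each group contributes A^e * Σ count * d^(L-1):
Powers of d = -A^2 - A^-2: d^2 = A^4 + 2 + A^-4; d^3 = -A^6 - 3*A^2 - 3*A^-2 - A^-6.
  A^6 * (d) = -A^8 - A^4
  A^4 * (3 + 3*d^2) = 3*A^8 + 9*A^4 + 3
  A^2 * (14*d + d^3) = -A^8 - 17*A^4 - 17 - A^-4
  A^0 * (10 + 10*d^2) = 10*A^4 + 30 + 10*A^-4
  A^-2 * (13*d + 2*d^3) = -2*A^4 - 19 - 19*A^-4 - 2*A^-8
  A^-4 * (6*d^2) = 6 + 12*A^-4 + 6*A^-8
  A^-6 * (d^3) = -1 - 3*A^-4 - 3*A^-8 - A^-12
Summing the groups: <K> = A^8 - A^4 + 2 - A^-4 + A^-8 - A^-12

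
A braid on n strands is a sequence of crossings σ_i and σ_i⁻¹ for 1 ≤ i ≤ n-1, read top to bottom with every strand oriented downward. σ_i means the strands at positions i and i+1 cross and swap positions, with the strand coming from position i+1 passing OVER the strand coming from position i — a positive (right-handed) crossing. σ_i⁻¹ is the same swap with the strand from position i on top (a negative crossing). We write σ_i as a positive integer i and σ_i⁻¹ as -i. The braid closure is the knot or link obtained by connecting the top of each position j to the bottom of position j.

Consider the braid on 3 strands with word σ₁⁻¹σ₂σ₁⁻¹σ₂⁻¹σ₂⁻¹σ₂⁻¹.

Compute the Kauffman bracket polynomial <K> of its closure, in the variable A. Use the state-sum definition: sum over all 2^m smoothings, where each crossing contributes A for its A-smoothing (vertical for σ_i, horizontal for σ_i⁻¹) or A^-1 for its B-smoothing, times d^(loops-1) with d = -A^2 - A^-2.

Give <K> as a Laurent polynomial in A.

-A^12 + A^8 - A^4 + 2 - A^-4 + A^-8

Derivation:
Braid: s1^-1 s2 s1^-1 s2^-1 s2^-1 s2^-1 on 3 strands, 6 crossings.
Writhe w = (#positive) - (#negative) = 1 - 5 = -4.
State-sum expansion of <K>. There are 2^6 = 64 states.
Smooth each crossing (0=||, 1=⌣⌢); contribution A^(Σ sign_k(1-2s_k)) * d^(L-1).
Tabulate the states by total A-exponent and number of loops L (A-exp: L × count):
  A^6: L=4 ×1
  A^4: L=3 ×6
  A^2: L=2 ×12, L=4 ×3
  A^0: L=1 ×9, L=3 ×10, L=5 ×1
  A^-2: L=2 ×12, L=4 ×3
  A^-4: L=1 ×2, L=3 ×4
  A^-6: L=2 ×1
Each group contributes A^e * Σ count * d^(L-1):
Powers of d = -A^2 - A^-2: d^2 = A^4 + 2 + A^-4; d^3 = -A^6 - 3*A^2 - 3*A^-2 - A^-6; d^4 = A^8 + 4*A^4 + 6 + 4*A^-4 + A^-8.
  A^6 * (d^3) = -A^12 - 3*A^8 - 3*A^4 - 1
  A^4 * (6*d^2) = 6*A^8 + 12*A^4 + 6
  A^2 * (12*d + 3*d^3) = -3*A^8 - 21*A^4 - 21 - 3*A^-4
  A^0 * (9 + 10*d^2 + d^4) = A^8 + 14*A^4 + 35 + 14*A^-4 + A^-8
  A^-2 * (12*d + 3*d^3) = -3*A^4 - 21 - 21*A^-4 - 3*A^-8
  A^-4 * (2 + 4*d^2) = 4 + 10*A^-4 + 4*A^-8
  A^-6 * (d) = -A^-4 - A^-8
Summing the groups: <K> = -A^12 + A^8 - A^4 + 2 - A^-4 + A^-8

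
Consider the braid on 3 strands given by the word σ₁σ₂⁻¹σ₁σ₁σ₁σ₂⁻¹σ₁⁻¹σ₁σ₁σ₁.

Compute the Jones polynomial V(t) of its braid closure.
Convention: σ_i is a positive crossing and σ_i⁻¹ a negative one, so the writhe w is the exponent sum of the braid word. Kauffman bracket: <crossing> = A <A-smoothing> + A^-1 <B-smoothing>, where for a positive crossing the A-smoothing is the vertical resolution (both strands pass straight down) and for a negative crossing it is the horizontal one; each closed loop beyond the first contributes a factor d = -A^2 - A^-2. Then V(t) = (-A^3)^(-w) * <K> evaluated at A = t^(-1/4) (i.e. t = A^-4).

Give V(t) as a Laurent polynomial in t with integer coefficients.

t^8 - 2*t^7 + 3*t^6 - 4*t^5 + 3*t^4 - 3*t^3 + 3*t^2 - t + 1

Derivation:
First cancel adjacent σ_i σ_i⁻¹ pairs (Reidemeister II — same braid, same closure): s1 s2^-1 s1 s1 s1 s2^-1 s1^-1 s1 s1 s1 → s1 s2^-1 s1 s1 s1 s2^-1 s1 s1.
Braid: s1 s2^-1 s1 s1 s1 s2^-1 s1 s1 on 3 strands, 8 crossings.
Writhe w = (#positive) - (#negative) = 6 - 2 = 4.
State-sum expansion of <K>. There are 2^8 = 256 states.
For each crossing: s=0 is the vertical smoothing, s=1 horizontal. Crossing k contributes A^(sign_k * (1 - 2*s_k)); loop factor d = -A^2 - A^-2.
Tabulate the states by total A-exponent and number of loops L (A-exp: L × count):
  A^8: L=3 ×1
  A^6: L=2 ×8
  A^4: L=1 ×21, L=3 ×7
  A^2: L=2 ×54, L=4 ×2
  A^0: L=3 ×70
  A^-2: L=4 ×56
  A^-4: L=5 ×28
  A^-6: L=6 ×8
  A^-8: L=7 ×1
Each group contributes A^e * Σ count * d^(L-1):
Powers of d = -A^2 - A^-2: d^2 = A^4 + 2 + A^-4; d^3 = -A^6 - 3*A^2 - 3*A^-2 - A^-6; d^4 = A^8 + 4*A^4 + 6 + 4*A^-4 + A^-8; d^5 = -A^10 - 5*A^6 - 10*A^2 - 10*A^-2 - 5*A^-6 - A^-10; d^6 = A^12 + 6*A^8 + 15*A^4 + 20 + 15*A^-4 + 6*A^-8 + A^-12.
  A^8 * (d^2) = A^12 + 2*A^8 + A^4
  A^6 * (8*d) = -8*A^8 - 8*A^4
  A^4 * (21 + 7*d^2) = 7*A^8 + 35*A^4 + 7
  A^2 * (54*d + 2*d^3) = -2*A^8 - 60*A^4 - 60 - 2*A^-4
  A^0 * (70*d^2) = 70*A^4 + 140 + 70*A^-4
  A^-2 * (56*d^3) = -56*A^4 - 168 - 168*A^-4 - 56*A^-8
  A^-4 * (28*d^4) = 28*A^4 + 112 + 168*A^-4 + 112*A^-8 + 28*A^-12
  A^-6 * (8*d^5) = -8*A^4 - 40 - 80*A^-4 - 80*A^-8 - 40*A^-12 - 8*A^-16
  A^-8 * (d^6) = A^4 + 6 + 15*A^-4 + 20*A^-8 + 15*A^-12 + 6*A^-16 + A^-20
Summing the groups: <K> = A^12 - A^8 + 3*A^4 - 3 + 3*A^-4 - 4*A^-8 + 3*A^-12 - 2*A^-16 + A^-20
Normalise by the writhe: (-A^3)^(-w) = (-A^3)^(-4) = A^-12, so f(A) = A^-12 * <K> = 1 - A^-4 + 3*A^-8 - 3*A^-12 + 3*A^-16 - 4*A^-20 + 3*A^-24 - 2*A^-28 + A^-32.
Substitute A = t^(-1/4), i.e. A^e → t^(-e/4): V(t) = t^8 - 2*t^7 + 3*t^6 - 4*t^5 + 3*t^4 - 3*t^3 + 3*t^2 - t + 1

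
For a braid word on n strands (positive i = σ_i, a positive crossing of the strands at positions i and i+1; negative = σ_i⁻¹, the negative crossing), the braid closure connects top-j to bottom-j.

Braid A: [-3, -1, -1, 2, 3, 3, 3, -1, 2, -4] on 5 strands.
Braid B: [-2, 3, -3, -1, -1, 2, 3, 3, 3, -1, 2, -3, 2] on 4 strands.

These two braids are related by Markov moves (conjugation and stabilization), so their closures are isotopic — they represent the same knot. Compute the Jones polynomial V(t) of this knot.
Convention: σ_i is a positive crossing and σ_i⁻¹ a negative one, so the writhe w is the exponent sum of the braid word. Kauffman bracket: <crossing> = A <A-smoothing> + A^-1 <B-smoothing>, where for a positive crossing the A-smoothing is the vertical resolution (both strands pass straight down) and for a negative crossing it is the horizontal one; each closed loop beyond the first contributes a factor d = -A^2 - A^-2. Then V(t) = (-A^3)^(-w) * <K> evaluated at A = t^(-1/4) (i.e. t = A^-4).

-t^5 + 2*t^4 - 3*t^3 + 4*t^2 - 4*t + 5 - 3*t^-1 + 2*t^-2 - t^-3

Derivation:
Markov-equivalent braids have isotopic closures, hence identical knot invariants. Strip the Markov moves from each word to reach a common short braid β, then compute V(t) once on β.
Braid A: s3^-1 s1^-1 s1^-1 s2 s3 s3 s3 s1^-1 s2 s4^-1 on 5 strands reduces by inverse Markov moves (closure unchanged at each step):
  Destabilize: the word has the form β·s4^-1 where s4^-1 occurs only as the final letter (β ∈ B_4); drop it and the last strand → 4 strands.
Reduced to β = s3^-1 s1^-1 s1^-1 s2 s3 s3 s3 s1^-1 s2 on 4 strands, 9 crossings.
Braid B: s2^-1 s3 s3^-1 s1^-1 s1^-1 s2 s3 s3 s3 s1^-1 s2 s3^-1 s2 on 4 strands reduces by inverse Markov moves (closure unchanged at each step):
  Deconjugate: the word is γ·β·γ⁻¹ with γ = s2^-1 (prefix) and γ⁻¹ = s2 (suffix); strip both.
  Deconjugate: the word is γ·β·γ⁻¹ with γ = s3 (prefix) and γ⁻¹ = s3^-1 (suffix); strip both.
Reduced to β = s3^-1 s1^-1 s1^-1 s2 s3 s3 s3 s1^-1 s2 on 4 strands, 9 crossings.
Both give the same β = s3^-1 s1^-1 s1^-1 s2 s3 s3 s3 s1^-1 s2 on 4 strands, so one state sum suffices:
Braid: s3^-1 s1^-1 s1^-1 s2 s3 s3 s3 s1^-1 s2 on 4 strands, 9 crossings.
Writhe w = (#positive) - (#negative) = 5 - 4 = 1.
Enumerate smoothing states for the bracket polynomial. There are 2^9 = 512 states.
Each crossing splits two ways (0=vertical, 1=horizontal). The state's weight is A^(#A-smoothings - #B-smoothings) * d^(loops - 1).
Tabulate the states by total A-exponent and number of loops L (A-exp: L × count):
  A^9: L=4 ×1
  A^7: L=3 ×5, L=5 ×4
  A^5: L=2 ×10, L=4 ×23, L=6 ×3
  A^3: L=1 ×8, L=3 ×57, L=5 ×18, L=7 ×1
  A^1: L=2 ×70, L=4 ×50, L=6 ×6
  A^-1: L=1 ×33, L=3 ×75, L=5 ×18
  A^-3: L=2 ×51, L=4 ×32, L=6 ×1
  A^-5: L=3 ×32, L=5 ×4
  A^-7: L=4 ×9
  A^-9: L=5 ×1
Each group contributes A^e * Σ count * d^(L-1):
Powers of d = -A^2 - A^-2: d^2 = A^4 + 2 + A^-4; d^3 = -A^6 - 3*A^2 - 3*A^-2 - A^-6; d^4 = A^8 + 4*A^4 + 6 + 4*A^-4 + A^-8; d^5 = -A^10 - 5*A^6 - 10*A^2 - 10*A^-2 - 5*A^-6 - A^-10; d^6 = A^12 + 6*A^8 + 15*A^4 + 20 + 15*A^-4 + 6*A^-8 + A^-12.
  A^9 * (d^3) = -A^15 - 3*A^11 - 3*A^7 - A^3
  A^7 * (5*d^2 + 4*d^4) = 4*A^15 + 21*A^11 + 34*A^7 + 21*A^3 + 4*A^-1
  A^5 * (10*d + 23*d^3 + 3*d^5) = -3*A^15 - 38*A^11 - 109*A^7 - 109*A^3 - 38*A^-1 - 3*A^-5
  A^3 * (8 + 57*d^2 + 18*d^4 + d^6) = A^15 + 24*A^11 + 144*A^7 + 250*A^3 + 144*A^-1 + 24*A^-5 + A^-9
  A^1 * (70*d + 50*d^3 + 6*d^5) = -6*A^11 - 80*A^7 - 280*A^3 - 280*A^-1 - 80*A^-5 - 6*A^-9
  A^-1 * (33 + 75*d^2 + 18*d^4) = 18*A^7 + 147*A^3 + 291*A^-1 + 147*A^-5 + 18*A^-9
  A^-3 * (51*d + 32*d^3 + d^5) = -A^7 - 37*A^3 - 157*A^-1 - 157*A^-5 - 37*A^-9 - A^-13
  A^-5 * (32*d^2 + 4*d^4) = 4*A^3 + 48*A^-1 + 88*A^-5 + 48*A^-9 + 4*A^-13
  A^-7 * (9*d^3) = -9*A^-1 - 27*A^-5 - 27*A^-9 - 9*A^-13
  A^-9 * (d^4) = A^-1 + 4*A^-5 + 6*A^-9 + 4*A^-13 + A^-17
Summing the groups: <K> = A^15 - 2*A^11 + 3*A^7 - 5*A^3 + 4*A^-1 - 4*A^-5 + 3*A^-9 - 2*A^-13 + A^-17
Normalise by the writhe: (-A^3)^(-w) = (-A^3)^(-1) = -A^-3, so f(A) = -A^-3 * <K> = -A^12 + 2*A^8 - 3*A^4 + 5 - 4*A^-4 + 4*A^-8 - 3*A^-12 + 2*A^-16 - A^-20.
Substitute A = t^(-1/4), i.e. A^e → t^(-e/4): V(t) = -t^5 + 2*t^4 - 3*t^3 + 4*t^2 - 4*t + 5 - 3*t^-1 + 2*t^-2 - t^-3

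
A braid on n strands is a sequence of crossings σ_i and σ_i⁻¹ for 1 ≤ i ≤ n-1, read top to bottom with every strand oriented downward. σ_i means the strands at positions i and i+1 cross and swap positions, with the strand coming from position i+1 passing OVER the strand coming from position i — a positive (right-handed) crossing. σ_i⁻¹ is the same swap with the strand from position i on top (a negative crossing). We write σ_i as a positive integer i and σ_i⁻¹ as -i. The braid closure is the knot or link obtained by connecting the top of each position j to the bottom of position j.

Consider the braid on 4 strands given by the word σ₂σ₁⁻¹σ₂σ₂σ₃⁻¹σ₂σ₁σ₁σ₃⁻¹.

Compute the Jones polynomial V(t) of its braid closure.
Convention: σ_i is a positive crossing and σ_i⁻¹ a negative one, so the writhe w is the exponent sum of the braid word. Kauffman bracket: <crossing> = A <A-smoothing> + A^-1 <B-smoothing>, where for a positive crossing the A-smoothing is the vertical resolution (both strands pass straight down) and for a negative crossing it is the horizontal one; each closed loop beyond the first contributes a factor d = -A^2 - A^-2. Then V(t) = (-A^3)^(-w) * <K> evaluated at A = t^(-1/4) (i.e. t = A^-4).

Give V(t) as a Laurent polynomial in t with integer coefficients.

t^7 - 2*t^6 + 3*t^5 - 5*t^4 + 5*t^3 - 4*t^2 + 4*t - 2 + t^-1

Derivation:
Braid: s2 s1^-1 s2 s2 s3^-1 s2 s1 s1 s3^-1 on 4 strands, 9 crossings.
Writhe w = (#positive) - (#negative) = 6 - 3 = 3.
Enumerate smoothing states for the bracket polynomial. There are 2^9 = 512 states.
Each crossing splits two ways (0=vertical, 1=horizontal). The state's weight is A^(#A-smoothings - #B-smoothings) * d^(loops - 1).
Tabulate the states by total A-exponent and number of loops L (A-exp: L × count):
  A^9: L=3 ×1
  A^7: L=2 ×6, L=4 ×3
  A^5: L=1 ×11, L=3 ×24, L=5 ×1
  A^3: L=2 ×68, L=4 ×16
  A^1: L=1 ×38, L=3 ×85, L=5 ×3
  A^-1: L=2 ×77, L=4 ×49
  A^-3: L=3 ×69, L=5 ×15
  A^-5: L=4 ×34, L=6 ×2
  A^-7: L=5 ×9
  A^-9: L=6 ×1
Each group contributes A^e * Σ count * d^(L-1):
Powers of d = -A^2 - A^-2: d^2 = A^4 + 2 + A^-4; d^3 = -A^6 - 3*A^2 - 3*A^-2 - A^-6; d^4 = A^8 + 4*A^4 + 6 + 4*A^-4 + A^-8; d^5 = -A^10 - 5*A^6 - 10*A^2 - 10*A^-2 - 5*A^-6 - A^-10.
  A^9 * (d^2) = A^13 + 2*A^9 + A^5
  A^7 * (6*d + 3*d^3) = -3*A^13 - 15*A^9 - 15*A^5 - 3*A
  A^5 * (11 + 24*d^2 + d^4) = A^13 + 28*A^9 + 65*A^5 + 28*A + A^-3
  A^3 * (68*d + 16*d^3) = -16*A^9 - 116*A^5 - 116*A - 16*A^-3
  A^1 * (38 + 85*d^2 + 3*d^4) = 3*A^9 + 97*A^5 + 226*A + 97*A^-3 + 3*A^-7
  A^-1 * (77*d + 49*d^3) = -49*A^5 - 224*A - 224*A^-3 - 49*A^-7
  A^-3 * (69*d^2 + 15*d^4) = 15*A^5 + 129*A + 228*A^-3 + 129*A^-7 + 15*A^-11
  A^-5 * (34*d^3 + 2*d^5) = -2*A^5 - 44*A - 122*A^-3 - 122*A^-7 - 44*A^-11 - 2*A^-15
  A^-7 * (9*d^4) = 9*A + 36*A^-3 + 54*A^-7 + 36*A^-11 + 9*A^-15
  A^-9 * (d^5) = -A - 5*A^-3 - 10*A^-7 - 10*A^-11 - 5*A^-15 - A^-19
Summing the groups: <K> = -A^13 + 2*A^9 - 4*A^5 + 4*A - 5*A^-3 + 5*A^-7 - 3*A^-11 + 2*A^-15 - A^-19
Normalise by the writhe: (-A^3)^(-w) = (-A^3)^(-3) = -A^-9, so f(A) = -A^-9 * <K> = A^4 - 2 + 4*A^-4 - 4*A^-8 + 5*A^-12 - 5*A^-16 + 3*A^-20 - 2*A^-24 + A^-28.
Substitute A = t^(-1/4), i.e. A^e → t^(-e/4): V(t) = t^7 - 2*t^6 + 3*t^5 - 5*t^4 + 5*t^3 - 4*t^2 + 4*t - 2 + t^-1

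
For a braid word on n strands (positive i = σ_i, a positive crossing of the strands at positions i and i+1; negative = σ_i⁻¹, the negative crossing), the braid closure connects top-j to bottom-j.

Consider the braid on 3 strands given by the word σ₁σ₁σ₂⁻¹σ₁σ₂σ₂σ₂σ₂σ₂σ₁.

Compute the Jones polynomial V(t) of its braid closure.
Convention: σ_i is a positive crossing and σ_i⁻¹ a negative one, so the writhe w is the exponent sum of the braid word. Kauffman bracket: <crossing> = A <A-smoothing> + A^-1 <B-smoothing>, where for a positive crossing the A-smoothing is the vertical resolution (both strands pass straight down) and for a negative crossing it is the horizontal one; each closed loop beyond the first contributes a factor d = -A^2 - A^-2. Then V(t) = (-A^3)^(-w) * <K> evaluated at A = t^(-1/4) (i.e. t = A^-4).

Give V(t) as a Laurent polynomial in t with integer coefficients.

-t^12 + 2*t^11 - 4*t^10 + 5*t^9 - 5*t^8 + 5*t^7 - 4*t^6 + 3*t^5 - t^4 + t^3

Derivation:
Braid: s1 s1 s2^-1 s1 s2 s2 s2 s2 s2 s1 on 3 strands, 10 crossings.
Writhe w = (#positive) - (#negative) = 9 - 1 = 8.
State-sum expansion of <K>. There are 2^10 = 1024 states.
Smooth each crossing (0=||, 1=⌣⌢); contribution A^(Σ sign_k(1-2s_k)) * d^(L-1).
Tabulate the states by total A-exponent and number of loops L (A-exp: L × count):
  A^10: L=2 ×1
  A^8: L=1 ×4, L=3 ×6
  A^6: L=2 ×35, L=4 ×10
  A^4: L=1 ×35, L=3 ×75, L=5 ×10
  A^2: L=2 ×115, L=4 ×90, L=6 ×5
  A^0: L=3 ×185, L=5 ×66, L=7 ×1
  A^-2: L=4 ×180, L=6 ×30
  A^-4: L=5 ×112, L=7 ×8
  A^-6: L=6 ×44, L=8 ×1
  A^-8: L=7 ×10
  A^-10: L=8 ×1
Each group contributes A^e * Σ count * d^(L-1):
Powers of d = -A^2 - A^-2: d^2 = A^4 + 2 + A^-4; d^3 = -A^6 - 3*A^2 - 3*A^-2 - A^-6; d^4 = A^8 + 4*A^4 + 6 + 4*A^-4 + A^-8; d^5 = -A^10 - 5*A^6 - 10*A^2 - 10*A^-2 - 5*A^-6 - A^-10; d^6 = A^12 + 6*A^8 + 15*A^4 + 20 + 15*A^-4 + 6*A^-8 + A^-12; d^7 = -A^14 - 7*A^10 - 21*A^6 - 35*A^2 - 35*A^-2 - 21*A^-6 - 7*A^-10 - A^-14.
  A^10 * (d) = -A^12 - A^8
  A^8 * (4 + 6*d^2) = 6*A^12 + 16*A^8 + 6*A^4
  A^6 * (35*d + 10*d^3) = -10*A^12 - 65*A^8 - 65*A^4 - 10
  A^4 * (35 + 75*d^2 + 10*d^4) = 10*A^12 + 115*A^8 + 245*A^4 + 115 + 10*A^-4
  A^2 * (115*d + 90*d^3 + 5*d^5) = -5*A^12 - 115*A^8 - 435*A^4 - 435 - 115*A^-4 - 5*A^-8
  A^0 * (185*d^2 + 66*d^4 + d^6) = A^12 + 72*A^8 + 464*A^4 + 786 + 464*A^-4 + 72*A^-8 + A^-12
  A^-2 * (180*d^3 + 30*d^5) = -30*A^8 - 330*A^4 - 840 - 840*A^-4 - 330*A^-8 - 30*A^-12
  A^-4 * (112*d^4 + 8*d^6) = 8*A^8 + 160*A^4 + 568 + 832*A^-4 + 568*A^-8 + 160*A^-12 + 8*A^-16
  A^-6 * (44*d^5 + d^7) = -A^8 - 51*A^4 - 241 - 475*A^-4 - 475*A^-8 - 241*A^-12 - 51*A^-16 - A^-20
  A^-8 * (10*d^6) = 10*A^4 + 60 + 150*A^-4 + 200*A^-8 + 150*A^-12 + 60*A^-16 + 10*A^-20
  A^-10 * (d^7) = -A^4 - 7 - 21*A^-4 - 35*A^-8 - 35*A^-12 - 21*A^-16 - 7*A^-20 - A^-24
Summing the groups: <K> = A^12 - A^8 + 3*A^4 - 4 + 5*A^-4 - 5*A^-8 + 5*A^-12 - 4*A^-16 + 2*A^-20 - A^-24
Normalise by the writhe: (-A^3)^(-w) = (-A^3)^(-8) = A^-24, so f(A) = A^-24 * <K> = A^-12 - A^-16 + 3*A^-20 - 4*A^-24 + 5*A^-28 - 5*A^-32 + 5*A^-36 - 4*A^-40 + 2*A^-44 - A^-48.
Substitute A = t^(-1/4), i.e. A^e → t^(-e/4): V(t) = -t^12 + 2*t^11 - 4*t^10 + 5*t^9 - 5*t^8 + 5*t^7 - 4*t^6 + 3*t^5 - t^4 + t^3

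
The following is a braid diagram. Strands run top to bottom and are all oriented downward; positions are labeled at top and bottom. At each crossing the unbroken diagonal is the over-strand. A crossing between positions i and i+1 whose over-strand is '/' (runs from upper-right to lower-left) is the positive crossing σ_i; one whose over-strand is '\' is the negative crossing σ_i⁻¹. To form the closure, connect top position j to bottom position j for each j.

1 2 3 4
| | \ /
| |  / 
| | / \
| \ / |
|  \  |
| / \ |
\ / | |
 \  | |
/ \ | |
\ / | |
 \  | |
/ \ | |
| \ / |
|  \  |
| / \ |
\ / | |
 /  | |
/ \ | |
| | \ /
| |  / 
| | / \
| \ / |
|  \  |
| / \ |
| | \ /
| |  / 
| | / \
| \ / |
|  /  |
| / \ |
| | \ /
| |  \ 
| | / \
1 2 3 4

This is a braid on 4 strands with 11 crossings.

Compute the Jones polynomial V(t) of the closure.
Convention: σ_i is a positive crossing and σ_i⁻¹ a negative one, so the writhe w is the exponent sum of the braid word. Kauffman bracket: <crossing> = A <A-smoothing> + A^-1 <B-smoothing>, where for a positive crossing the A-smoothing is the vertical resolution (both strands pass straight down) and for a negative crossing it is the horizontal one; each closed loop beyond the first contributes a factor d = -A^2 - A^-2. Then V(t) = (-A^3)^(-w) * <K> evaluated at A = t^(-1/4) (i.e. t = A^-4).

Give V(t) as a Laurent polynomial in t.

Reading the diagram top to bottom ('/'-over between positions i,i+1 = s_i, '\'-over = s_i^-1): braid word = s3 s2^-1 s1^-1 s1^-1 s2^-1 s1 s3 s2^-1 s3 s2 s3^-1.
The presented braid s3 s2^-1 s1^-1 s1^-1 s2^-1 s1 s3 s2^-1 s3 s2 s3^-1 on 4 strands reduces by inverse Markov moves (closure unchanged at each step):
  Deconjugate: the word is γ·β·γ⁻¹ with γ = s3 s2^-1 (prefix) and γ⁻¹ = s2 s3^-1 (suffix); strip both.
Reduced to β = s1^-1 s1^-1 s2^-1 s1 s3 s2^-1 s3 on 4 strands, 7 crossings.
Compute on β:
Braid: s1^-1 s1^-1 s2^-1 s1 s3 s2^-1 s3 on 4 strands, 7 crossings.
Writhe w = (#positive) - (#negative) = 3 - 4 = -1.
Computing the Kauffman bracket via state sum. There are 2^7 = 128 states.
Each crossing splits two ways (0=vertical, 1=horizontal). The state's weight is A^(#A-smoothings - #B-smoothings) * d^(loops - 1).
Tabulate the states by total A-exponent and number of loops L (A-exp: L × count):
  A^7: L=4 ×1
  A^5: L=3 ×7
  A^3: L=2 ×17, L=4 ×4
  A^1: L=1 ×14, L=3 ×20, L=5 ×1
  A^-1: L=2 ×27, L=4 ×8
  A^-3: L=1 ×5, L=3 ×15, L=5 ×1
  A^-5: L=2 ×4, L=4 ×3
  A^-7: L=3 ×1
Each group contributes A^e * Σ count * d^(L-1):
Powers of d = -A^2 - A^-2: d^2 = A^4 + 2 + A^-4; d^3 = -A^6 - 3*A^2 - 3*A^-2 - A^-6; d^4 = A^8 + 4*A^4 + 6 + 4*A^-4 + A^-8.
  A^7 * (d^3) = -A^13 - 3*A^9 - 3*A^5 - A
  A^5 * (7*d^2) = 7*A^9 + 14*A^5 + 7*A
  A^3 * (17*d + 4*d^3) = -4*A^9 - 29*A^5 - 29*A - 4*A^-3
  A^1 * (14 + 20*d^2 + d^4) = A^9 + 24*A^5 + 60*A + 24*A^-3 + A^-7
  A^-1 * (27*d + 8*d^3) = -8*A^5 - 51*A - 51*A^-3 - 8*A^-7
  A^-3 * (5 + 15*d^2 + d^4) = A^5 + 19*A + 41*A^-3 + 19*A^-7 + A^-11
  A^-5 * (4*d + 3*d^3) = -3*A - 13*A^-3 - 13*A^-7 - 3*A^-11
  A^-7 * (d^2) = A^-3 + 2*A^-7 + A^-11
Summing the groups: <K> = -A^13 + A^9 - A^5 + 2*A - 2*A^-3 + A^-7 - A^-11
Normalise by the writhe: (-A^3)^(-w) = (-A^3)^(1) = -A^3, so f(A) = -A^3 * <K> = A^16 - A^12 + A^8 - 2*A^4 + 2 - A^-4 + A^-8.
Substitute A = t^(-1/4), i.e. A^e → t^(-e/4): V(t) = t^2 - t + 2 - 2*t^-1 + t^-2 - t^-3 + t^-4

Answer: t^2 - t + 2 - 2*t^-1 + t^-2 - t^-3 + t^-4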